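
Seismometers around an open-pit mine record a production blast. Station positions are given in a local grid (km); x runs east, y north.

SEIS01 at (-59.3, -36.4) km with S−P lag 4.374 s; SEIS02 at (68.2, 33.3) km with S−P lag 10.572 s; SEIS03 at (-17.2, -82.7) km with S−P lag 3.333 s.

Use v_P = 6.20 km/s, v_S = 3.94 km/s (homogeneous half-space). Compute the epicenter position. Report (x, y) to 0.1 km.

x ≈ -13.2 km, y ≈ -46.9 km

Distance from S−P lag: d = Δt · v_P v_S / (v_P − v_S) = Δt · (6.20·3.94)/(6.20−3.94) ≈ 10.8088·Δt.
So d_SEIS01 = 47.28, d_SEIS02 = 114.27, d_SEIS03 = 36.03 km.
Circle about each station: (x + 59.3)² + (y + 36.4)² = 47.28²; (x − 68.2)² + (y − 33.3)² = 114.27²; (x + 17.2)² + (y + 82.7)² = 36.03².
Subtracting pairs of circle equations eliminates x²+y² and gives linear equations (the radical axes):
255.0 x + 139.4 y = -9903.55
84.2 x − 92.6 y = 3230.92
Solving the 2×2 system: x ≈ -13.2, y ≈ -46.9 km.
Check against SEIS01 (with the unrounded x, y): √((x + 59.3)²+(y + 36.4)²) = 47.28 ≈ 47.28 km. ✓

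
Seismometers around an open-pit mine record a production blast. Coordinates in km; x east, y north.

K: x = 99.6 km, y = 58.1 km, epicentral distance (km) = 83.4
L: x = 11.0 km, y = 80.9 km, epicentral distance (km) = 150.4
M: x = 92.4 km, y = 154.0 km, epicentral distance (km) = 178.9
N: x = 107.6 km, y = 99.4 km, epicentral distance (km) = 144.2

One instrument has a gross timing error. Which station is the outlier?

N

Solve using three stations at a time. Using K, L, M (subtract circle equations pairwise → linear system) gives (x, y) ≈ (120.0, -22.8).
Distances from that point to each station vs reported:
  K: calculated 83.4 vs reported 83.4 → residual 0.0 km
  L: calculated 150.4 vs reported 150.4 → residual 0.0 km
  M: calculated 178.9 vs reported 178.9 → residual 0.0 km
  N: calculated 122.8 vs reported 144.2 → residual 21.4 km
K, L, M are mutually consistent (residuals ≈ 0); N is off by 21.4 km.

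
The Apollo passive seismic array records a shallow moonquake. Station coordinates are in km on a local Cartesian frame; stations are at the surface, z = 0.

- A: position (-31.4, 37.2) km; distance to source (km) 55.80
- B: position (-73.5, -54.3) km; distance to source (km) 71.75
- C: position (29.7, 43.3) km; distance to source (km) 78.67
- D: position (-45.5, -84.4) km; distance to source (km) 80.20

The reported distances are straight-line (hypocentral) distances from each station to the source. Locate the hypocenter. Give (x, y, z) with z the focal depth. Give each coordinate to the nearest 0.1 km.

Each station gives a sphere (x−x_i)² + (y−y_i)² + z² = d_i² (stations at z=0).
Subtracting the A sphere from B and C: z² cancels, leaving linear equations in x and y:
-84.2 x − 183.0 y = 3946.52
122.2 x + 12.2 y = -2688.15
Solving: x ≈ -20.800, y ≈ -11.995 km (keep extra digits for the depth step; rounded: -20.8, -12.0).
Then from the A sphere: z² = 55.80² − (x + 31.4)² − (y − 37.2)² with x = -20.800, y = -11.995, so z ≈ 24.107 ≈ 24.1 km.
Check against D (with the unrounded solution): distance 80.21 ≈ 80.20 km. ✓

(-20.8, -12.0, 24.1)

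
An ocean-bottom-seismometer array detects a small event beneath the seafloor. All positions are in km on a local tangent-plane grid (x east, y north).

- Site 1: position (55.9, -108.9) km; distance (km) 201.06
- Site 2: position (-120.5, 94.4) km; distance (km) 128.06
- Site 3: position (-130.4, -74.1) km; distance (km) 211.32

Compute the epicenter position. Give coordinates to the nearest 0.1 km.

Circle about each station: (x − 55.9)² + (y + 108.9)² = 201.06²; (x + 120.5)² + (y − 94.4)² = 128.06²; (x + 130.4)² + (y + 74.1)² = 211.32².
Subtracting the Site 1 equation from the Site 2 and Site 3 equations removes the quadratic terms:
-352.8 x + 406.6 y = 32473.35
-372.6 x + 69.6 y = 3279.93
Solving the 2×2 system: x ≈ 7.3, y ≈ 86.2 km.
Check against Site 1 (with the unrounded x, y): √((x − 55.9)²+(y + 108.9)²) = 201.06 ≈ 201.06 km. ✓

7.3 km east, 86.2 km north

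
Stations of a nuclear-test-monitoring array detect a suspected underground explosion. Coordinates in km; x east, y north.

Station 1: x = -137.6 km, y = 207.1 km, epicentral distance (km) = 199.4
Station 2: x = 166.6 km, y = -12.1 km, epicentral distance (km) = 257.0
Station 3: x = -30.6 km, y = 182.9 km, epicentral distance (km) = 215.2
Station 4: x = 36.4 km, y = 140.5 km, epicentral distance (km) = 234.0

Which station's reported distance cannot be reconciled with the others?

Solve using three stations at a time. Using Station 1, Station 3, Station 4 (subtract circle equations pairwise → linear system) gives (x, y) ≈ (-156.8, 8.9).
Distances from that point to each station vs reported:
  Station 1: calculated 199.1 vs reported 199.4 → residual 0.3 km
  Station 2: calculated 324.1 vs reported 257.0 → residual 67.1 km
  Station 3: calculated 214.9 vs reported 215.2 → residual 0.3 km
  Station 4: calculated 233.7 vs reported 234.0 → residual 0.3 km
Station 1, Station 3, Station 4 are mutually consistent (residuals ≈ 0); Station 2 is off by 67.1 km.

Station 2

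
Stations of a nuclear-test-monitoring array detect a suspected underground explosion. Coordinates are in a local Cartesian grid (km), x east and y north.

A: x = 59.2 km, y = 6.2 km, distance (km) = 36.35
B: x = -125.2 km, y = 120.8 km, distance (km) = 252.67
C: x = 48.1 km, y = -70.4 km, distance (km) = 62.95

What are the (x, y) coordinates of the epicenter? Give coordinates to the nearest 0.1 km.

85.0 km east, -19.4 km north

Circle about each station: (x − 59.2)² + (y − 6.2)² = 36.35²; (x + 125.2)² + (y − 120.8)² = 252.67²; (x − 48.1)² + (y + 70.4)² = 62.95².
Subtracting the A equation from the B and C equations removes the quadratic terms:
-368.8 x + 229.2 y = -35796.21
-22.2 x − 153.2 y = 1085.31
Solving the 2×2 system: x ≈ 85.0, y ≈ -19.4 km.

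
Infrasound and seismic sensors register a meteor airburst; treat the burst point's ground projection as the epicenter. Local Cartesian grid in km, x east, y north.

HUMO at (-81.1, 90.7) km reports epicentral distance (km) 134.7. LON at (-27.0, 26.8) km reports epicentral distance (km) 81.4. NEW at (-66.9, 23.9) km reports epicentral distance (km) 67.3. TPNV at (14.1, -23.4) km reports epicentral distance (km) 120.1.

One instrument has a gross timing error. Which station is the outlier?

TPNV

Solve using three stations at a time. Using HUMO, LON, NEW (subtract circle equations pairwise → linear system) gives (x, y) ≈ (-68.2, -43.4).
Distances from that point to each station vs reported:
  HUMO: calculated 134.7 vs reported 134.7 → residual 0.0 km
  LON: calculated 81.4 vs reported 81.4 → residual 0.0 km
  NEW: calculated 67.3 vs reported 67.3 → residual 0.0 km
  TPNV: calculated 84.7 vs reported 120.1 → residual 35.4 km
HUMO, LON, NEW are mutually consistent (residuals ≈ 0); TPNV is off by 35.4 km.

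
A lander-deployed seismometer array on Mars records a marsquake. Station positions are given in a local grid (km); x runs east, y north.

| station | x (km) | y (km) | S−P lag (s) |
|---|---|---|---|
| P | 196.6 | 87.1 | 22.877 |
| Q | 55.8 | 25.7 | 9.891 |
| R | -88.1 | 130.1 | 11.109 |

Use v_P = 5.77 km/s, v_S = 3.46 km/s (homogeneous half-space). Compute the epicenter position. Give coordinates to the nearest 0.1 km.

(-1.1, 89.5)

Distance from S−P lag: d = Δt · v_P v_S / (v_P − v_S) = Δt · (5.77·3.46)/(5.77−3.46) ≈ 8.6425·Δt.
So d_P = 197.71, d_Q = 85.48, d_R = 96.01 km.
Circle about each station: (x − 196.6)² + (y − 87.1)² = 197.71²; (x − 55.8)² + (y − 25.7)² = 85.48²; (x + 88.1)² + (y − 130.1)² = 96.01².
Subtracting pairs of circle equations eliminates x²+y² and gives linear equations (the radical axes):
-281.6 x − 122.8 y = -10681.43
-569.4 x + 86.0 y = 8320.97
Solving the 2×2 system: x ≈ -1.1, y ≈ 89.5 km.
Check against P (with the unrounded x, y): √((x − 196.6)²+(y − 87.1)²) = 197.71 ≈ 197.71 km. ✓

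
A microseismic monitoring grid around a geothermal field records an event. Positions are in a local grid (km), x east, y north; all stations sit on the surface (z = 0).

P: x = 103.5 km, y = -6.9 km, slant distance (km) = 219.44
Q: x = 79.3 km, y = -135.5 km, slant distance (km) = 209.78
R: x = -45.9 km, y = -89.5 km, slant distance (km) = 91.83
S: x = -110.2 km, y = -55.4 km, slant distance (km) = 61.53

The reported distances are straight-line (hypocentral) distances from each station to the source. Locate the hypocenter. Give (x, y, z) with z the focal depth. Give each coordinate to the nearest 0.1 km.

Each station gives a sphere (x−x_i)² + (y−y_i)² + z² = d_i² (stations at z=0).
Subtracting the P sphere from Q and R: z² cancels, leaving linear equations in x and y:
-48.4 x − 257.2 y = 18035.15
-298.8 x − 165.2 y = 39078.36
Solving: x ≈ -102.701, y ≈ -50.795 km (keep extra digits for the depth step; rounded: -102.7, -50.8).
Then from the P sphere: z² = 219.44² − (x − 103.5)² − (y + 6.9)² with x = -102.701, y = -50.795, so z ≈ 60.896 ≈ 60.9 km.
Check against S (with the unrounded solution): distance 61.53 ≈ 61.53 km. ✓

x ≈ -102.7 km, y ≈ -50.8 km, depth ≈ 60.9 km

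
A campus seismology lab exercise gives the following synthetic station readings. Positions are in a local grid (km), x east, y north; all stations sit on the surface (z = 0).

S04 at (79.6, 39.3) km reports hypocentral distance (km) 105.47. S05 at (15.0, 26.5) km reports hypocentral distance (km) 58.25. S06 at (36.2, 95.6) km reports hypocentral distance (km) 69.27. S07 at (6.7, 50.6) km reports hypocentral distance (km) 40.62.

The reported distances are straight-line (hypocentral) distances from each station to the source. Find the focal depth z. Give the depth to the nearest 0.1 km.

depth ≈ 28.4 km

Each station gives a sphere (x−x_i)² + (y−y_i)² + z² = d_i² (stations at z=0).
Subtracting the S04 sphere from S05 and S06: z² cancels, leaving linear equations in x and y:
-129.2 x − 25.6 y = 777.46
-86.8 x + 112.6 y = 8894.74
Solving: x ≈ -18.798, y ≈ 64.503 km (keep extra digits for the depth step; rounded: -18.8, 64.5).
Then from the S04 sphere: z² = 105.47² − (x − 79.6)² − (y − 39.3)² with x = -18.798, y = 64.503, so z ≈ 28.400 ≈ 28.4 km.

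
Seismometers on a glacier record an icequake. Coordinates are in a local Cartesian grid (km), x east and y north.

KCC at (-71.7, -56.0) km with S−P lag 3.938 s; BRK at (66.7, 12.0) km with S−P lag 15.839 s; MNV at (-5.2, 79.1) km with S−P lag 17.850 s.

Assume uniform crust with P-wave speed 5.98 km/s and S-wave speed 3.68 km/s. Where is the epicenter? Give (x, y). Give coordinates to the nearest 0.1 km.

(-48.9, -86.0)

Distance from S−P lag: d = Δt · v_P v_S / (v_P − v_S) = Δt · (5.98·3.68)/(5.98−3.68) ≈ 9.5680·Δt.
So d_KCC = 37.68, d_BRK = 151.55, d_MNV = 170.79 km.
Circle about each station: (x + 71.7)² + (y + 56.0)² = 37.68²; (x − 66.7)² + (y − 12.0)² = 151.55²; (x + 5.2)² + (y − 79.1)² = 170.79².
Subtracting the KCC equation from the BRK and MNV equations removes the quadratic terms:
276.8 x + 136.0 y = -25231.62
133.0 x + 270.2 y = -29742.48
Solving the 2×2 system: x ≈ -48.9, y ≈ -86.0 km.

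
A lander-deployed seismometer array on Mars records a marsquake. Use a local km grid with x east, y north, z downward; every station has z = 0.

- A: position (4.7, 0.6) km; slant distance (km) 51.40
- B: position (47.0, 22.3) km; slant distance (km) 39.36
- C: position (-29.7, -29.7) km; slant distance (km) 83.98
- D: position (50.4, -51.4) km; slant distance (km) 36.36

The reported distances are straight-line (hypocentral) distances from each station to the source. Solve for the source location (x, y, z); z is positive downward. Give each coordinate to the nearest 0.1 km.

x ≈ 52.8 km, y ≈ -15.9 km, depth ≈ 7.5 km

Each station gives a sphere (x−x_i)² + (y−y_i)² + z² = d_i² (stations at z=0).
Subtracting the A sphere from B and C: z² cancels, leaving linear equations in x and y:
84.6 x + 43.4 y = 3776.59
-68.8 x − 60.6 y = -2668.95
Solving: x ≈ 52.797, y ≈ -15.899 km (keep extra digits for the depth step; rounded: 52.8, -15.9).
Then from the A sphere: z² = 51.40² − (x − 4.7)² − (y − 0.6)² with x = 52.797, y = -15.899, so z ≈ 7.511 ≈ 7.5 km.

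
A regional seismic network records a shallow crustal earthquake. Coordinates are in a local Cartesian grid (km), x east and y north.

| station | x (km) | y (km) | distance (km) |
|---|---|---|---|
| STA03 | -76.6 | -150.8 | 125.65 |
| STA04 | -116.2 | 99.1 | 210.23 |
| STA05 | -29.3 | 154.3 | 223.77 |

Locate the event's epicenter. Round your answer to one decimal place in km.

(15.2, -65.0)

Circle about each station: (x + 76.6)² + (y + 150.8)² = 125.65²; (x + 116.2)² + (y − 99.1)² = 210.23²; (x + 29.3)² + (y − 154.3)² = 223.77².
Subtracting the STA03 equation from the STA04 and STA05 equations removes the quadratic terms:
-79.2 x + 499.8 y = -33693.68
94.6 x + 610.2 y = -38226.31
Solving the 2×2 system: x ≈ 15.2, y ≈ -65.0 km.
Check against STA03 (with the unrounded x, y): √((x + 76.6)²+(y + 150.8)²) = 125.66 ≈ 125.65 km. ✓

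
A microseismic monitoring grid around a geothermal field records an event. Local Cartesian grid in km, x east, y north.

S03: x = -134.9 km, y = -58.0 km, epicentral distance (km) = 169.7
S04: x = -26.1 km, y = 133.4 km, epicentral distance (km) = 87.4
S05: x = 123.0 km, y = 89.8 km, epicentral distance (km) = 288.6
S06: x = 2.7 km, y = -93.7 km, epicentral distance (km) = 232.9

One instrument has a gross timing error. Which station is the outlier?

S05

Solve using three stations at a time. Using S03, S04, S06 (subtract circle equations pairwise → linear system) gives (x, y) ≈ (-110.4, 109.9).
Distances from that point to each station vs reported:
  S03: calculated 169.7 vs reported 169.7 → residual 0.0 km
  S04: calculated 87.5 vs reported 87.4 → residual 0.1 km
  S05: calculated 234.2 vs reported 288.6 → residual 54.4 km
  S06: calculated 232.9 vs reported 232.9 → residual 0.0 km
S03, S04, S06 are mutually consistent (residuals ≈ 0); S05 is off by 54.4 km.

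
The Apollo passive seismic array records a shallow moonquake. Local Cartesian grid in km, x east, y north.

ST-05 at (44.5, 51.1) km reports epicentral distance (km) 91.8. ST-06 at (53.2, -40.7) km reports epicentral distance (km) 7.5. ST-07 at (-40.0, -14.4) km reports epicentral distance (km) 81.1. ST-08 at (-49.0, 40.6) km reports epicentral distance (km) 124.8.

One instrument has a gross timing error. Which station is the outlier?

ST-07

Solve using three stations at a time. Using ST-05, ST-06, ST-08 (subtract circle equations pairwise → linear system) gives (x, y) ≈ (45.7, -40.7).
Distances from that point to each station vs reported:
  ST-05: calculated 91.8 vs reported 91.8 → residual 0.0 km
  ST-06: calculated 7.5 vs reported 7.5 → residual 0.0 km
  ST-07: calculated 89.6 vs reported 81.1 → residual 8.5 km
  ST-08: calculated 124.8 vs reported 124.8 → residual 0.0 km
ST-05, ST-06, ST-08 are mutually consistent (residuals ≈ 0); ST-07 is off by 8.5 km.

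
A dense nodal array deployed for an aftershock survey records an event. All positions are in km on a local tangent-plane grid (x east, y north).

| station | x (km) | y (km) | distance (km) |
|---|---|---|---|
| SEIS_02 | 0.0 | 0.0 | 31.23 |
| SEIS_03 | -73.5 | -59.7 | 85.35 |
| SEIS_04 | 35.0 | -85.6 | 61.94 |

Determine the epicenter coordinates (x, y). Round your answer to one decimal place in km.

Circle about each station: x² + y² = 31.23²; (x + 73.5)² + (y + 59.7)² = 85.35²; (x − 35.0)² + (y + 85.6)² = 61.94².
Subtracting pairs of circle equations eliminates x²+y² and gives linear equations (the radical axes):
-147.0 x − 119.4 y = 2657.03
70.0 x − 171.2 y = 5691.11
Solving the 2×2 system: x ≈ 6.7, y ≈ -30.5 km.

(6.7, -30.5)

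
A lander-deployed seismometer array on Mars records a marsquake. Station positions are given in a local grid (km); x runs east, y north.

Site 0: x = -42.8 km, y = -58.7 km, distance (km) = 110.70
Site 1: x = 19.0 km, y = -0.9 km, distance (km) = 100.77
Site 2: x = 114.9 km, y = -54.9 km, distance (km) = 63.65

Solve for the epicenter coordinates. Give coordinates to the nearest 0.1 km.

x ≈ 62.9 km, y ≈ -91.6 km

Circle about each station: (x + 42.8)² + (y + 58.7)² = 110.70²; (x − 19.0)² + (y + 0.9)² = 100.77²; (x − 114.9)² + (y + 54.9)² = 63.65².
Subtracting the Site 0 equation from the Site 1 and Site 2 equations removes the quadratic terms:
123.6 x + 115.6 y = -2815.82
315.4 x + 7.6 y = 19141.66
Solving the 2×2 system: x ≈ 62.9, y ≈ -91.6 km.
Check against Site 0 (with the unrounded x, y): √((x + 42.8)²+(y + 58.7)²) = 110.70 ≈ 110.70 km. ✓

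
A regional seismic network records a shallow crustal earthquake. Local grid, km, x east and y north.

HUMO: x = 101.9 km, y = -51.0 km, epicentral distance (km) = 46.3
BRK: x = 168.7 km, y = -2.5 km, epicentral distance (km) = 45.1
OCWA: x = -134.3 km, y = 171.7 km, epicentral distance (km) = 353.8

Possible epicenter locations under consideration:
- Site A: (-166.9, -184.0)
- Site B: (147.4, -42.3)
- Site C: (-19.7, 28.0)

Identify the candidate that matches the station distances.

For each candidate, compare |candidate − station| to the reported distance:
Site A: residuals HUMO 253.6, BRK 336.4, OCWA 3.4 → max 336.4 km
Site B: residuals HUMO 0.0, BRK 0.0, OCWA 0.0 → max 0.0 km
Site C: residuals HUMO 98.7, BRK 145.8, OCWA 170.0 → max 170.0 km
Only Site B has all residuals ≈ 0.

Site B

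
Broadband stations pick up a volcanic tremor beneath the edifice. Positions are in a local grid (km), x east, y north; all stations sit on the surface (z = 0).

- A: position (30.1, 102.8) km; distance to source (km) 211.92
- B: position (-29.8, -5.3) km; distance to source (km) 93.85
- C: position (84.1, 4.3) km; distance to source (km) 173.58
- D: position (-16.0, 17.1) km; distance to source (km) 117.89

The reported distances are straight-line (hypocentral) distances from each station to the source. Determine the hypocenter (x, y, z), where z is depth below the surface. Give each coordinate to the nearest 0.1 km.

(-59.3, -85.3, 39.2)

Each station gives a sphere (x−x_i)² + (y−y_i)² + z² = d_i² (stations at z=0).
Subtracting the A sphere from B and C: z² cancels, leaving linear equations in x and y:
-119.8 x − 216.2 y = 25544.54
108.0 x − 197.0 y = 10397.52
Solving: x ≈ -59.304, y ≈ -85.291 km (keep extra digits for the depth step; rounded: -59.3, -85.3).
Then from the A sphere: z² = 211.92² − (x − 30.1)² − (y − 102.8)² with x = -59.304, y = -85.291, so z ≈ 39.227 ≈ 39.2 km.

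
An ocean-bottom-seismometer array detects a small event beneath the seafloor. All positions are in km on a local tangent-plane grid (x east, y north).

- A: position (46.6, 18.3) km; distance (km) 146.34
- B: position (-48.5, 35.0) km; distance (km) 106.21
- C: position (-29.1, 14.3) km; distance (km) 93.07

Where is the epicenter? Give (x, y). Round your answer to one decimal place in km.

-71.0 km east, -68.8 km north

Circle about each station: (x − 46.6)² + (y − 18.3)² = 146.34²; (x + 48.5)² + (y − 35.0)² = 106.21²; (x + 29.1)² + (y − 14.3)² = 93.07².
Subtracting the A equation from the B and C equations removes the quadratic terms:
-190.2 x + 33.4 y = 11205.63
-151.4 x − 8.0 y = 11298.22
Solving the 2×2 system: x ≈ -71.0, y ≈ -68.8 km.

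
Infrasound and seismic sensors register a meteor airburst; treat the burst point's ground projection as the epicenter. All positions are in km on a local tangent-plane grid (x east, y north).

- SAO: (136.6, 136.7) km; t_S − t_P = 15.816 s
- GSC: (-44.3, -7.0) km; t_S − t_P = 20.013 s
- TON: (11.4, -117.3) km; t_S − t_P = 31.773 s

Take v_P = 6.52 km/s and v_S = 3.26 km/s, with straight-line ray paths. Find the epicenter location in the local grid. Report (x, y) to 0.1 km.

46.3 km east, 86.9 km north

Distance from S−P lag: d = Δt · v_P v_S / (v_P − v_S) = Δt · (6.52·3.26)/(6.52−3.26) ≈ 6.5200·Δt.
So d_SAO = 103.12, d_GSC = 130.48, d_TON = 207.16 km.
Circle about each station: (x − 136.6)² + (y − 136.7)² = 103.12²; (x + 44.3)² + (y + 7.0)² = 130.48²; (x − 11.4)² + (y + 117.3)² = 207.16².
Subtracting pairs of circle equations eliminates x²+y² and gives linear equations (the radical axes):
-361.8 x − 287.4 y = -41726.26
-250.4 x − 508.0 y = -55738.73
Solving the 2×2 system: x ≈ 46.3, y ≈ 86.9 km.
Check against SAO (with the unrounded x, y): √((x − 136.6)²+(y − 136.7)²) = 103.12 ≈ 103.12 km. ✓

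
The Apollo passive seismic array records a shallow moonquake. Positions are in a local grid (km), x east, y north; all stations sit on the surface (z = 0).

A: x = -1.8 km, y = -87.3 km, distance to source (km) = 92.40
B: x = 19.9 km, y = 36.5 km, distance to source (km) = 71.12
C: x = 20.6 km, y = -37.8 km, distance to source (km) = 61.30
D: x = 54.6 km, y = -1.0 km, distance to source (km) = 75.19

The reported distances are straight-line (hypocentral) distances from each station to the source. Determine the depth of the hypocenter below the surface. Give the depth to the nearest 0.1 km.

depth ≈ 50.0 km

Each station gives a sphere (x−x_i)² + (y−y_i)² + z² = d_i² (stations at z=0).
Subtracting the A sphere from B and C: z² cancels, leaving linear equations in x and y:
43.4 x + 247.6 y = -2416.56
44.8 x + 99.0 y = -991.26
Solving: x ≈ -0.912, y ≈ -9.600 km (keep extra digits for the depth step; rounded: -0.9, -9.6).
Then from the A sphere: z² = 92.40² − (x + 1.8)² − (y + 87.3)² with x = -0.912, y = -9.600, so z ≈ 49.997 ≈ 50.0 km.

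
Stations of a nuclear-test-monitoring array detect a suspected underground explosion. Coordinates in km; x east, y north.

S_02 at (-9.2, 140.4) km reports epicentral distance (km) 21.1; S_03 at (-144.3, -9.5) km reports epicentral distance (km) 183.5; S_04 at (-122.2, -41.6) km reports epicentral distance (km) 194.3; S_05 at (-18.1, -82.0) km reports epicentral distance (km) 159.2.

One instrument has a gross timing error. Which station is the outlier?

S_05

Solve using three stations at a time. Using S_02, S_03, S_04 (subtract circle equations pairwise → linear system) gives (x, y) ≈ (-14.2, 119.9).
Distances from that point to each station vs reported:
  S_02: calculated 21.1 vs reported 21.1 → residual 0.0 km
  S_03: calculated 183.5 vs reported 183.5 → residual 0.0 km
  S_04: calculated 194.3 vs reported 194.3 → residual 0.0 km
  S_05: calculated 202.0 vs reported 159.2 → residual 42.8 km
S_02, S_03, S_04 are mutually consistent (residuals ≈ 0); S_05 is off by 42.8 km.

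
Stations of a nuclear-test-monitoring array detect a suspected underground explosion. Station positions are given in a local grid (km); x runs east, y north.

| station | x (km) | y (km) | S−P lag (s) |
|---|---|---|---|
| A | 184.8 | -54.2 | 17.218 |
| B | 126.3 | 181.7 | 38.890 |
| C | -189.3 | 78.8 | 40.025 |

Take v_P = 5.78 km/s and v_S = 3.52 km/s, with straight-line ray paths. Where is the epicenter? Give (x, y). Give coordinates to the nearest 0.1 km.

Distance from S−P lag: d = Δt · v_P v_S / (v_P − v_S) = Δt · (5.78·3.52)/(5.78−3.52) ≈ 9.0025·Δt.
So d_A = 155.00, d_B = 350.11, d_C = 360.32 km.
Circle about each station: (x − 184.8)² + (y + 54.2)² = 155.00²; (x − 126.3)² + (y − 181.7)² = 350.11²; (x + 189.3)² + (y − 78.8)² = 360.32².
Subtracting pairs of circle equations eliminates x²+y² and gives linear equations (the radical axes):
-117.0 x + 471.8 y = -86674.11
-748.2 x + 266.0 y = -100850.25
Solving the 2×2 system: x ≈ 76.2, y ≈ -164.8 km.

(76.2, -164.8)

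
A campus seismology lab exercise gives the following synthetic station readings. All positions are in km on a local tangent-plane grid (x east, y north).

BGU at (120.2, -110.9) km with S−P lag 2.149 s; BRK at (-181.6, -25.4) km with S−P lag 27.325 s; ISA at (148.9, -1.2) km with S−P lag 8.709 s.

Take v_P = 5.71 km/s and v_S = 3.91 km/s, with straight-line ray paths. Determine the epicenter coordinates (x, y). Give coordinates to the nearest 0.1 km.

Distance from S−P lag: d = Δt · v_P v_S / (v_P − v_S) = Δt · (5.71·3.91)/(5.71−3.91) ≈ 12.4034·Δt.
So d_BGU = 26.65, d_BRK = 338.92, d_ISA = 108.02 km.
Circle about each station: (x − 120.2)² + (y + 110.9)² = 26.65²; (x + 181.6)² + (y + 25.4)² = 338.92²; (x − 148.9)² + (y + 1.2)² = 108.02².
Subtracting pairs of circle equations eliminates x²+y² and gives linear equations (the radical axes):
-603.6 x + 171.0 y = -107279.67
57.4 x + 219.4 y = -15532.30
Solving the 2×2 system: x ≈ 146.8, y ≈ -109.2 km.

146.8 km east, -109.2 km north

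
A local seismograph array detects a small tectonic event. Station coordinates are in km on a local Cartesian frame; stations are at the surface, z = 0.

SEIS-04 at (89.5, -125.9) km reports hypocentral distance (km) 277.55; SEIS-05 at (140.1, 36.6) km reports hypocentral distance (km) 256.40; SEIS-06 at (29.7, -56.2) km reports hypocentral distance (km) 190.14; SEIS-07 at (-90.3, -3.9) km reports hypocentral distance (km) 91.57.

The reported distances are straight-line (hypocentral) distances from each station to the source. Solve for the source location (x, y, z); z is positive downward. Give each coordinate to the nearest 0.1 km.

x ≈ -107.1 km, y ≈ 59.2 km, depth ≈ 64.2 km

Each station gives a sphere (x−x_i)² + (y−y_i)² + z² = d_i² (stations at z=0).
Subtracting the SEIS-04 sphere from SEIS-05 and SEIS-06: z² cancels, leaving linear equations in x and y:
101.2 x + 325.0 y = 8399.55
-119.6 x + 139.4 y = 21060.25
Solving: x ≈ -107.097, y ≈ 59.193 km (keep extra digits for the depth step; rounded: -107.1, 59.2).
Then from the SEIS-04 sphere: z² = 277.55² − (x − 89.5)² − (y + 125.9)² with x = -107.097, y = 59.193, so z ≈ 64.220 ≈ 64.2 km.
Check against SEIS-07 (with the unrounded solution): distance 91.58 ≈ 91.57 km. ✓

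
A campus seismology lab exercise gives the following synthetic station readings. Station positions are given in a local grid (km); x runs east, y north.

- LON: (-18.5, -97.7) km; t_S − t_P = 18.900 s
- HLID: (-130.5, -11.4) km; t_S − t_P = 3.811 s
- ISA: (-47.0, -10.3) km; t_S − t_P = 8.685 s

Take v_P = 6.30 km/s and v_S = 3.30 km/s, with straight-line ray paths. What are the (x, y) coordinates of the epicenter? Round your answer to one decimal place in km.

Distance from S−P lag: d = Δt · v_P v_S / (v_P − v_S) = Δt · (6.30·3.30)/(6.30−3.30) ≈ 6.9300·Δt.
So d_LON = 130.98, d_HLID = 26.41, d_ISA = 60.19 km.
Circle about each station: (x + 18.5)² + (y + 97.7)² = 130.98²; (x + 130.5)² + (y + 11.4)² = 26.41²; (x + 47.0)² + (y + 10.3)² = 60.19².
Subtracting the LON equation from the HLID and ISA equations removes the quadratic terms:
-224.0 x + 172.6 y = 23730.94
-57.0 x + 174.8 y = 5960.47
Solving the 2×2 system: x ≈ -106.4, y ≈ -0.6 km.

-106.4 km east, -0.6 km north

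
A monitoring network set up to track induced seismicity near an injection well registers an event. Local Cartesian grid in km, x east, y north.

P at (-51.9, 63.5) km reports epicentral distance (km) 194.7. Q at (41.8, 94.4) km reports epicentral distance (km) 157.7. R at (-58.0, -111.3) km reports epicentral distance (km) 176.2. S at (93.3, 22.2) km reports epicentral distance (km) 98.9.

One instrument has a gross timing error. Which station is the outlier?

Solve using three stations at a time. Using P, Q, R (subtract circle equations pairwise → linear system) gives (x, y) ≈ (106.8, -49.2).
Distances from that point to each station vs reported:
  P: calculated 194.6 vs reported 194.7 → residual 0.1 km
  Q: calculated 157.6 vs reported 157.7 → residual 0.1 km
  R: calculated 176.1 vs reported 176.2 → residual 0.1 km
  S: calculated 72.6 vs reported 98.9 → residual 26.3 km
P, Q, R are mutually consistent (residuals ≈ 0); S is off by 26.3 km.

S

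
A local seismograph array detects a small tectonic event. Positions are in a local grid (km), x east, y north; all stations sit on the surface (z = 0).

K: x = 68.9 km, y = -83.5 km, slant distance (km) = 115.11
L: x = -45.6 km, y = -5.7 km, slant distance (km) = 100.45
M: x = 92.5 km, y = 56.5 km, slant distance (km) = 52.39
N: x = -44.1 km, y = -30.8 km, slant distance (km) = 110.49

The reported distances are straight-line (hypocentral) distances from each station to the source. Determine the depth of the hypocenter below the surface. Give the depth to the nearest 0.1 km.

Each station gives a sphere (x−x_i)² + (y−y_i)² + z² = d_i² (stations at z=0).
Subtracting the K sphere from L and M: z² cancels, leaving linear equations in x and y:
-229.0 x + 155.6 y = -6447.50
47.2 x + 280.0 y = 10534.64
Solving: x ≈ 48.199, y ≈ 29.499 km (keep extra digits for the depth step; rounded: 48.2, 29.5).
Then from the K sphere: z² = 115.11² − (x − 68.9)² − (y + 83.5)² with x = 48.199, y = 29.499, so z ≈ 7.281 ≈ 7.3 km.

z ≈ 7.3 km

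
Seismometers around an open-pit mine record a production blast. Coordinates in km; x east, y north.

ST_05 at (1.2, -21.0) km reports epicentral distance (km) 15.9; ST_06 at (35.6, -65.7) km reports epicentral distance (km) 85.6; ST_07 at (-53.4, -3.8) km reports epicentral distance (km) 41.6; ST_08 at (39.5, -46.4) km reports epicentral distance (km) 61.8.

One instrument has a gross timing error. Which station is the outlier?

ST_06

Solve using three stations at a time. Using ST_05, ST_07, ST_08 (subtract circle equations pairwise → linear system) gives (x, y) ≈ (-13.0, -13.8).
Distances from that point to each station vs reported:
  ST_05: calculated 15.9 vs reported 15.9 → residual 0.0 km
  ST_06: calculated 71.1 vs reported 85.6 → residual 14.5 km
  ST_07: calculated 41.6 vs reported 41.6 → residual 0.0 km
  ST_08: calculated 61.8 vs reported 61.8 → residual 0.0 km
ST_05, ST_07, ST_08 are mutually consistent (residuals ≈ 0); ST_06 is off by 14.5 km.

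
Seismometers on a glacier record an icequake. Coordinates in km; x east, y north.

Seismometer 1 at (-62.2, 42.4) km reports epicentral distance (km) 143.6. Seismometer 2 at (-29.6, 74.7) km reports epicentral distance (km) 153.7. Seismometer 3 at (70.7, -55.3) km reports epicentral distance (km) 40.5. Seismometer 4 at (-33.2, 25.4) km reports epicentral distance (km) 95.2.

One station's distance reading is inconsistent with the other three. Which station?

Solve using three stations at a time. Using Seismometer 1, Seismometer 2, Seismometer 3 (subtract circle equations pairwise → linear system) gives (x, y) ≈ (31.7, -66.3).
Distances from that point to each station vs reported:
  Seismometer 1: calculated 143.6 vs reported 143.6 → residual 0.0 km
  Seismometer 2: calculated 153.7 vs reported 153.7 → residual 0.0 km
  Seismometer 3: calculated 40.5 vs reported 40.5 → residual 0.0 km
  Seismometer 4: calculated 112.3 vs reported 95.2 → residual 17.1 km
Seismometer 1, Seismometer 2, Seismometer 3 are mutually consistent (residuals ≈ 0); Seismometer 4 is off by 17.1 km.

Seismometer 4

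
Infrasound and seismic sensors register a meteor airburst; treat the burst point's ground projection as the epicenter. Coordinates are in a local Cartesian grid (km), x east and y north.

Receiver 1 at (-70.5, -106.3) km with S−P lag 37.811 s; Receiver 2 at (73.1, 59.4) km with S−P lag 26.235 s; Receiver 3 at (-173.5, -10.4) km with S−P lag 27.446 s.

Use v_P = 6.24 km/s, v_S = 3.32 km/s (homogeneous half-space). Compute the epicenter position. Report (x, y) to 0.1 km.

Distance from S−P lag: d = Δt · v_P v_S / (v_P − v_S) = Δt · (6.24·3.32)/(6.24−3.32) ≈ 7.0948·Δt.
So d_Receiver 1 = 268.26, d_Receiver 2 = 186.13, d_Receiver 3 = 194.72 km.
Circle about each station: (x + 70.5)² + (y + 106.3)² = 268.26²; (x − 73.1)² + (y − 59.4)² = 186.13²; (x + 173.5)² + (y + 10.4)² = 194.72².
Subtracting pairs of circle equations eliminates x²+y² and gives linear equations (the radical axes):
287.2 x + 331.4 y = 29921.08
-206.0 x + 191.8 y = 47988.02
Solving the 2×2 system: x ≈ -82.4, y ≈ 161.7 km.

-82.4 km east, 161.7 km north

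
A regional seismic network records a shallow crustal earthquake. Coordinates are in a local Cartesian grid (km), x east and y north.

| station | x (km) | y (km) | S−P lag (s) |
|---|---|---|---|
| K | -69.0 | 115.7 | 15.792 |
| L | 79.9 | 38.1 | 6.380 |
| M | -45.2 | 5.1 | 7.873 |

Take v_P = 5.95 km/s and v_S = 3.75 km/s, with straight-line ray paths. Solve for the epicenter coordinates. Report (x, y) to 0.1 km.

33.7 km east, -7.2 km north

Distance from S−P lag: d = Δt · v_P v_S / (v_P − v_S) = Δt · (5.95·3.75)/(5.95−3.75) ≈ 10.1420·Δt.
So d_K = 160.16, d_L = 64.71, d_M = 79.85 km.
Circle about each station: (x + 69.0)² + (y − 115.7)² = 160.16²; (x − 79.9)² + (y − 38.1)² = 64.71²; (x + 45.2)² + (y − 5.1)² = 79.85².
Subtracting pairs of circle equations eliminates x²+y² and gives linear equations (the radical axes):
297.8 x − 155.2 y = 11151.97
47.6 x − 221.2 y = 3196.76
Solving the 2×2 system: x ≈ 33.7, y ≈ -7.2 km.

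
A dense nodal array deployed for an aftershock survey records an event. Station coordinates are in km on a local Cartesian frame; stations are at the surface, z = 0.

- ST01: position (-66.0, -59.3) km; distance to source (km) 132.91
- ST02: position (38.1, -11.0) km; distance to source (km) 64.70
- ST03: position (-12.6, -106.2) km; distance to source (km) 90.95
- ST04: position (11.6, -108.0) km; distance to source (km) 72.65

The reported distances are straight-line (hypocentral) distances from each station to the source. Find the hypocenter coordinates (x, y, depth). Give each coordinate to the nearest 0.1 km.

x ≈ 64.5 km, y ≈ -64.7 km, depth ≈ 24.6 km

Each station gives a sphere (x−x_i)² + (y−y_i)² + z² = d_i² (stations at z=0).
Subtracting the ST01 sphere from ST02 and ST03: z² cancels, leaving linear equations in x and y:
208.2 x + 96.6 y = 7179.10
106.8 x − 93.8 y = 12957.88
Solving: x ≈ 64.502, y ≈ -64.702 km (keep extra digits for the depth step; rounded: 64.5, -64.7).
Then from the ST01 sphere: z² = 132.91² − (x + 66.0)² − (y + 59.3)² with x = 64.502, y = -64.702, so z ≈ 24.599 ≈ 24.6 km.
Check against ST04 (with the unrounded solution): distance 72.65 ≈ 72.65 km. ✓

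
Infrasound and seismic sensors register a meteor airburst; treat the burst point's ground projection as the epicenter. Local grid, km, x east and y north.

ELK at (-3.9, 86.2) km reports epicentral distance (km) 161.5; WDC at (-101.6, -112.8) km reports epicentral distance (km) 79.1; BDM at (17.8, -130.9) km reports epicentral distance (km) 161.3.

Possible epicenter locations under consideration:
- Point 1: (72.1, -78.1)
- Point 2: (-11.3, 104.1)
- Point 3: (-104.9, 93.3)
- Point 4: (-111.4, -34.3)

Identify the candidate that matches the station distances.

For each candidate, compare |candidate − station| to the reported distance:
Point 1: residuals ELK 19.5, WDC 98.0, BDM 85.6 → max 98.0 km
Point 2: residuals ELK 142.1, WDC 155.8, BDM 75.5 → max 155.8 km
Point 3: residuals ELK 60.3, WDC 127.0, BDM 94.3 → max 127.0 km
Point 4: residuals ELK 0.0, WDC 0.0, BDM 0.0 → max 0.0 km
Only Point 4 has all residuals ≈ 0.

Point 4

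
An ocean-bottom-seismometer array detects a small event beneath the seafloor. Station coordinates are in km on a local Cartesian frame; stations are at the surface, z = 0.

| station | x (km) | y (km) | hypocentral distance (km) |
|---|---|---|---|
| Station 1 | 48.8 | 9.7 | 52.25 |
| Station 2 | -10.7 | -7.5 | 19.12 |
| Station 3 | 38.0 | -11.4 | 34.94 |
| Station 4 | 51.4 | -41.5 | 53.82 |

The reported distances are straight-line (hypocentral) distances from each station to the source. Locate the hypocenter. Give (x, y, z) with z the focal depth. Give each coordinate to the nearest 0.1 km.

Each station gives a sphere (x−x_i)² + (y−y_i)² + z² = d_i² (stations at z=0).
Subtracting the Station 1 sphere from Station 2 and Station 3: z² cancels, leaving linear equations in x and y:
-119.0 x − 34.4 y = 59.70
-21.6 x − 42.2 y = 607.69
Solving: x ≈ 4.297, y ≈ -16.600 km (keep extra digits for the depth step; rounded: 4.3, -16.6).
Then from the Station 1 sphere: z² = 52.25² − (x − 48.8)² − (y − 9.7)² with x = 4.297, y = -16.600, so z ≈ 7.606 ≈ 7.6 km.

(4.3, -16.6, 7.6)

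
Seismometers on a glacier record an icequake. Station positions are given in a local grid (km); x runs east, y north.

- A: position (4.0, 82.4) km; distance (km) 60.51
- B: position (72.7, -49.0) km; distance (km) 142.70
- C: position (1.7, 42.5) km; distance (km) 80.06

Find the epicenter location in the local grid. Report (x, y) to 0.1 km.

x ≈ 63.5 km, y ≈ 93.4 km

Circle about each station: (x − 4.0)² + (y − 82.4)² = 60.51²; (x − 72.7)² + (y + 49.0)² = 142.70²; (x − 1.7)² + (y − 42.5)² = 80.06².
Subtracting pairs of circle equations eliminates x²+y² and gives linear equations (the radical axes):
137.4 x − 262.8 y = -15821.30
-4.6 x − 79.8 y = -7744.76
Solving the 2×2 system: x ≈ 63.5, y ≈ 93.4 km.
Check against A (with the unrounded x, y): √((x − 4.0)²+(y − 82.4)²) = 60.49 ≈ 60.51 km. ✓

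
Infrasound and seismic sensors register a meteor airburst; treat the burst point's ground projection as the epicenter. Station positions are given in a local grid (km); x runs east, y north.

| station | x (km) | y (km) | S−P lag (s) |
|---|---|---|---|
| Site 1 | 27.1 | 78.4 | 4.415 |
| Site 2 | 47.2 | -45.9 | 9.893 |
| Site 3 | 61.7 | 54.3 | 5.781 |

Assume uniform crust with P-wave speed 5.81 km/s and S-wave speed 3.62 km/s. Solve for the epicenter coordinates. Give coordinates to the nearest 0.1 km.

(7.9, 40.6)

Distance from S−P lag: d = Δt · v_P v_S / (v_P − v_S) = Δt · (5.81·3.62)/(5.81−3.62) ≈ 9.6037·Δt.
So d_Site 1 = 42.40, d_Site 2 = 95.01, d_Site 3 = 55.52 km.
Circle about each station: (x − 27.1)² + (y − 78.4)² = 42.40²; (x − 47.2)² + (y + 45.9)² = 95.01²; (x − 61.7)² + (y − 54.3)² = 55.52².
Subtracting pairs of circle equations eliminates x²+y² and gives linear equations (the radical axes):
40.2 x − 248.6 y = -9775.46
69.2 x − 48.2 y = -1410.30
Solving the 2×2 system: x ≈ 7.9, y ≈ 40.6 km.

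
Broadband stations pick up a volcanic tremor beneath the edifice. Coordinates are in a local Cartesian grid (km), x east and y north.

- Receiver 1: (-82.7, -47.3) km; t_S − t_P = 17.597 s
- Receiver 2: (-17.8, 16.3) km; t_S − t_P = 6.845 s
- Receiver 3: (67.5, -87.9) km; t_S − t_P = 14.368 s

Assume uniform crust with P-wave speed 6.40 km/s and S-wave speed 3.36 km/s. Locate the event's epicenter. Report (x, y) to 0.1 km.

Distance from S−P lag: d = Δt · v_P v_S / (v_P − v_S) = Δt · (6.40·3.36)/(6.40−3.36) ≈ 7.0737·Δt.
So d_Receiver 1 = 124.48, d_Receiver 2 = 48.42, d_Receiver 3 = 101.63 km.
Circle about each station: (x + 82.7)² + (y + 47.3)² = 124.48²; (x + 17.8)² + (y − 16.3)² = 48.42²; (x − 67.5)² + (y + 87.9)² = 101.63².
Subtracting pairs of circle equations eliminates x²+y² and gives linear equations (the radical axes):
129.8 x + 127.2 y = 4656.72
300.4 x − 81.2 y = 8372.69
Solving the 2×2 system: x ≈ 29.6, y ≈ 6.4 km.

x ≈ 29.6 km, y ≈ 6.4 km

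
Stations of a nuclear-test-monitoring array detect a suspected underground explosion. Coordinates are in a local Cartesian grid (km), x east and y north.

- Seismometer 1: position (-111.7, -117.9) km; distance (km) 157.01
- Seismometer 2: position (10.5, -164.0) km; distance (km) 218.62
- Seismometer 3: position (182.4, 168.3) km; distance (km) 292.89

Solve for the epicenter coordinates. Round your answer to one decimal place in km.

Circle about each station: (x + 111.7)² + (y + 117.9)² = 157.01²; (x − 10.5)² + (y + 164.0)² = 218.62²; (x − 182.4)² + (y − 168.3)² = 292.89².
Subtracting the Seismometer 1 equation from the Seismometer 2 and Seismometer 3 equations removes the quadratic terms:
244.4 x − 92.2 y = -22513.61
588.2 x + 572.4 y = -25915.06
Solving the 2×2 system: x ≈ -78.7, y ≈ 35.6 km.

-78.7 km east, 35.6 km north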